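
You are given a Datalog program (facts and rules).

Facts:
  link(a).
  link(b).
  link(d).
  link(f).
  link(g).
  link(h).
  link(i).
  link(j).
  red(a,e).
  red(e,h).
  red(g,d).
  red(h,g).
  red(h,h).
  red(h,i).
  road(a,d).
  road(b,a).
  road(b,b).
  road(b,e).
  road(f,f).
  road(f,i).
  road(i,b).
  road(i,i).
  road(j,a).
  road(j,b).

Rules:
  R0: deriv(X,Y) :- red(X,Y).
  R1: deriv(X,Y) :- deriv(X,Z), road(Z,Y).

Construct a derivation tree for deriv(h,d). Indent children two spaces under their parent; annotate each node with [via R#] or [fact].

round 1: derive deriv(a,e) via R0 from red(a,e)
round 1: derive deriv(e,h) via R0 from red(e,h)
round 1: derive deriv(g,d) via R0 from red(g,d)
round 1: derive deriv(h,g) via R0 from red(h,g)
round 1: derive deriv(h,h) via R0 from red(h,h)
round 1: derive deriv(h,i) via R0 from red(h,i)
round 2: derive deriv(h,b) via R1 from deriv(h,i), road(i,b)
round 3: derive deriv(h,a) via R1 from deriv(h,b), road(b,a)
round 3: derive deriv(h,e) via R1 from deriv(h,b), road(b,e)
round 4: derive deriv(h,d) via R1 from deriv(h,a), road(a,d)

deriv(h,d)  [via R1]
  deriv(h,a)  [via R1]
    deriv(h,b)  [via R1]
      deriv(h,i)  [via R0]
        red(h,i)  [fact]
      road(i,b)  [fact]
    road(b,a)  [fact]
  road(a,d)  [fact]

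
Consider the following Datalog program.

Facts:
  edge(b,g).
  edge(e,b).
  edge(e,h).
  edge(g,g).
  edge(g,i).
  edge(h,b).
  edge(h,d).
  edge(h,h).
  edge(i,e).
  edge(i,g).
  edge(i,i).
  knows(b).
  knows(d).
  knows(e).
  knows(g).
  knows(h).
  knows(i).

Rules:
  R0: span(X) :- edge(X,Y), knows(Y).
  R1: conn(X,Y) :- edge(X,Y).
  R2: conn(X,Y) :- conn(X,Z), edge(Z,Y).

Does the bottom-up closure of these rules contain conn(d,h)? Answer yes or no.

no

round 1: derive conn(b,g) via R1 from edge(b,g)
round 1: derive conn(e,b) via R1 from edge(e,b)
round 1: derive conn(e,h) via R1 from edge(e,h)
round 1: derive conn(g,g) via R1 from edge(g,g)
round 1: derive conn(g,i) via R1 from edge(g,i)
round 1: derive conn(h,b) via R1 from edge(h,b)
round 1: derive conn(h,d) via R1 from edge(h,d)
round 1: derive conn(h,h) via R1 from edge(h,h)
round 1: derive conn(i,e) via R1 from edge(i,e)
round 1: derive conn(i,g) via R1 from edge(i,g)
round 1: derive conn(i,i) via R1 from edge(i,i)
round 2: derive conn(b,i) via R2 from conn(b,g), edge(g,i)
round 2: derive conn(e,d) via R2 from conn(e,h), edge(h,d)
round 2: derive conn(e,g) via R2 from conn(e,b), edge(b,g)
round 2: derive conn(g,e) via R2 from conn(g,i), edge(i,e)
round 2: derive conn(h,g) via R2 from conn(h,b), edge(b,g)
round 2: derive conn(i,b) via R2 from conn(i,e), edge(e,b)
round 2: derive conn(i,h) via R2 from conn(i,e), edge(e,h)
round 3: derive conn(b,e) via R2 from conn(b,i), edge(i,e)
round 3: derive conn(e,i) via R2 from conn(e,g), edge(g,i)
round 3: derive conn(g,b) via R2 from conn(g,e), edge(e,b)
round 3: derive conn(g,h) via R2 from conn(g,e), edge(e,h)
round 3: derive conn(h,i) via R2 from conn(h,g), edge(g,i)
round 3: derive conn(i,d) via R2 from conn(i,h), edge(h,d)
round 4: derive conn(b,b) via R2 from conn(b,e), edge(e,b)
round 4: derive conn(b,h) via R2 from conn(b,e), edge(e,h)
round 4: derive conn(e,e) via R2 from conn(e,i), edge(i,e)
round 4: derive conn(g,d) via R2 from conn(g,h), edge(h,d)
round 4: derive conn(h,e) via R2 from conn(h,i), edge(i,e)
round 5: derive conn(b,d) via R2 from conn(b,h), edge(h,d)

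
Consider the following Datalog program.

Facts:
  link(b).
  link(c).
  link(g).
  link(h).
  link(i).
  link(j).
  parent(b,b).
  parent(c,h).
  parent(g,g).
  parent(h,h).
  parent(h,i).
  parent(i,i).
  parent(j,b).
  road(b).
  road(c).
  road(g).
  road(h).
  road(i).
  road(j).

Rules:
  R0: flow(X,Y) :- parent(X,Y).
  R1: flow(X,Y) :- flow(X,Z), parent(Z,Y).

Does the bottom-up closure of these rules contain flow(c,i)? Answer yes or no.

round 1: derive flow(b,b) via R0 from parent(b,b)
round 1: derive flow(c,h) via R0 from parent(c,h)
round 1: derive flow(g,g) via R0 from parent(g,g)
round 1: derive flow(h,h) via R0 from parent(h,h)
round 1: derive flow(h,i) via R0 from parent(h,i)
round 1: derive flow(i,i) via R0 from parent(i,i)
round 1: derive flow(j,b) via R0 from parent(j,b)
round 2: derive flow(c,i) via R1 from flow(c,h), parent(h,i)

yes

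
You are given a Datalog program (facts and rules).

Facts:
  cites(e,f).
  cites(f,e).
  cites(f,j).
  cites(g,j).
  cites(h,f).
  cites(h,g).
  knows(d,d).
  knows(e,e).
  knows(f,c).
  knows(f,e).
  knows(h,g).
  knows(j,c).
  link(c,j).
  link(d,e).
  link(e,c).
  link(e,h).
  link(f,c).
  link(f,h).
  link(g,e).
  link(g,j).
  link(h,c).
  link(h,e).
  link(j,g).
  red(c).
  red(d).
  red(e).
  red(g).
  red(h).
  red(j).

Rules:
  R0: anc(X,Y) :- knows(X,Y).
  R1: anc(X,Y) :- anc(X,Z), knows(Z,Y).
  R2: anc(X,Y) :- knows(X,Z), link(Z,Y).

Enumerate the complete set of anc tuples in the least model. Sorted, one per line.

round 1: derive anc(d,d) via R0 from knows(d,d)
round 1: derive anc(e,e) via R0 from knows(e,e)
round 1: derive anc(f,c) via R0 from knows(f,c)
round 1: derive anc(f,e) via R0 from knows(f,e)
round 1: derive anc(h,g) via R0 from knows(h,g)
round 1: derive anc(j,c) via R0 from knows(j,c)
round 1: derive anc(d,e) via R2 from knows(d,d), link(d,e)
round 1: derive anc(e,c) via R2 from knows(e,e), link(e,c)
round 1: derive anc(e,h) via R2 from knows(e,e), link(e,h)
round 1: derive anc(f,h) via R2 from knows(f,e), link(e,h)
round 1: derive anc(f,j) via R2 from knows(f,c), link(c,j)
round 1: derive anc(h,e) via R2 from knows(h,g), link(g,e)
round 1: derive anc(h,j) via R2 from knows(h,g), link(g,j)
round 1: derive anc(j,j) via R2 from knows(j,c), link(c,j)
round 2: derive anc(e,g) via R1 from anc(e,h), knows(h,g)
round 2: derive anc(f,g) via R1 from anc(f,h), knows(h,g)
round 2: derive anc(h,c) via R1 from anc(h,j), knows(j,c)

anc(d,d)
anc(d,e)
anc(e,c)
anc(e,e)
anc(e,g)
anc(e,h)
anc(f,c)
anc(f,e)
anc(f,g)
anc(f,h)
anc(f,j)
anc(h,c)
anc(h,e)
anc(h,g)
anc(h,j)
anc(j,c)
anc(j,j)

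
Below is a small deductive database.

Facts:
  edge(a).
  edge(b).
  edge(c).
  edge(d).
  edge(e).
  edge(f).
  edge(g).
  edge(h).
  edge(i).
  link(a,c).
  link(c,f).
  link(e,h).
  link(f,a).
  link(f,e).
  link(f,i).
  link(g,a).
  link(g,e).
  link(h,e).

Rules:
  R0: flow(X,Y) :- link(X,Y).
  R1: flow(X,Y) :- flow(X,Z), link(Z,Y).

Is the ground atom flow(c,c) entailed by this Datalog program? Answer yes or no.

round 1: derive flow(a,c) via R0 from link(a,c)
round 1: derive flow(c,f) via R0 from link(c,f)
round 1: derive flow(e,h) via R0 from link(e,h)
round 1: derive flow(f,a) via R0 from link(f,a)
round 1: derive flow(f,e) via R0 from link(f,e)
round 1: derive flow(f,i) via R0 from link(f,i)
round 1: derive flow(g,a) via R0 from link(g,a)
round 1: derive flow(g,e) via R0 from link(g,e)
round 1: derive flow(h,e) via R0 from link(h,e)
round 2: derive flow(a,f) via R1 from flow(a,c), link(c,f)
round 2: derive flow(c,a) via R1 from flow(c,f), link(f,a)
round 2: derive flow(c,e) via R1 from flow(c,f), link(f,e)
round 2: derive flow(c,i) via R1 from flow(c,f), link(f,i)
round 2: derive flow(e,e) via R1 from flow(e,h), link(h,e)
round 2: derive flow(f,c) via R1 from flow(f,a), link(a,c)
round 2: derive flow(f,h) via R1 from flow(f,e), link(e,h)
round 2: derive flow(g,c) via R1 from flow(g,a), link(a,c)
round 2: derive flow(g,h) via R1 from flow(g,e), link(e,h)
round 2: derive flow(h,h) via R1 from flow(h,e), link(e,h)
round 3: derive flow(a,a) via R1 from flow(a,f), link(f,a)
round 3: derive flow(a,e) via R1 from flow(a,f), link(f,e)
round 3: derive flow(a,i) via R1 from flow(a,f), link(f,i)
round 3: derive flow(c,c) via R1 from flow(c,a), link(a,c)
round 3: derive flow(c,h) via R1 from flow(c,e), link(e,h)
round 3: derive flow(f,f) via R1 from flow(f,c), link(c,f)
round 3: derive flow(g,f) via R1 from flow(g,c), link(c,f)
round 4: derive flow(a,h) via R1 from flow(a,e), link(e,h)
round 4: derive flow(g,i) via R1 from flow(g,f), link(f,i)

yes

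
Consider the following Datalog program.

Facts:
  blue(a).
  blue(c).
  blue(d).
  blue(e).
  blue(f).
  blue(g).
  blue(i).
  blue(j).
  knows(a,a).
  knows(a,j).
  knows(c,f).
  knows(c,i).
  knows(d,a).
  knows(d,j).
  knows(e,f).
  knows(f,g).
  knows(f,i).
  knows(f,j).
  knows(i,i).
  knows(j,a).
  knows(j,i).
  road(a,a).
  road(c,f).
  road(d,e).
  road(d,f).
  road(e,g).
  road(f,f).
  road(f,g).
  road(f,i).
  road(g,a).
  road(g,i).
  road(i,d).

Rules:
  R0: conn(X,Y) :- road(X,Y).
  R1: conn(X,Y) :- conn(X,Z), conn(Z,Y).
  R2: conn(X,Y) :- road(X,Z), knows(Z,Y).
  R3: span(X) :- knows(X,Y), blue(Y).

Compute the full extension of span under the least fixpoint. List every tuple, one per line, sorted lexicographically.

span(a)
span(c)
span(d)
span(e)
span(f)
span(i)
span(j)

round 1: derive span(a) via R3 from knows(a,a), blue(a)
round 1: derive span(c) via R3 from knows(c,f), blue(f)
round 1: derive span(d) via R3 from knows(d,a), blue(a)
round 1: derive span(e) via R3 from knows(e,f), blue(f)
round 1: derive span(f) via R3 from knows(f,g), blue(g)
round 1: derive span(i) via R3 from knows(i,i), blue(i)
round 1: derive span(j) via R3 from knows(j,a), blue(a)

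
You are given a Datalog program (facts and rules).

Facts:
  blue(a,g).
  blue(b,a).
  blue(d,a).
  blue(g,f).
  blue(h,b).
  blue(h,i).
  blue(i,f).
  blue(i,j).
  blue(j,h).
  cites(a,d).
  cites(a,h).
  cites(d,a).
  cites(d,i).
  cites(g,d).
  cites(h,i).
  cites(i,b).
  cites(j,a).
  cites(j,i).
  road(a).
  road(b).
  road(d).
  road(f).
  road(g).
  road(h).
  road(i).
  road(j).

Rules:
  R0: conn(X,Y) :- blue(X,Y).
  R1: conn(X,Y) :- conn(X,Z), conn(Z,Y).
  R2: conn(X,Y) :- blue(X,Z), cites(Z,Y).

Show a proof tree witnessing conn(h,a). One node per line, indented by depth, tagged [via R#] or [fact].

conn(h,a)  [via R1]
  conn(h,b)  [via R0]
    blue(h,b)  [fact]
  conn(b,a)  [via R0]
    blue(b,a)  [fact]

round 1: derive conn(a,g) via R0 from blue(a,g)
round 1: derive conn(b,a) via R0 from blue(b,a)
round 1: derive conn(d,a) via R0 from blue(d,a)
round 1: derive conn(g,f) via R0 from blue(g,f)
round 1: derive conn(h,b) via R0 from blue(h,b)
round 1: derive conn(h,i) via R0 from blue(h,i)
round 1: derive conn(i,f) via R0 from blue(i,f)
round 1: derive conn(i,j) via R0 from blue(i,j)
round 1: derive conn(j,h) via R0 from blue(j,h)
round 1: derive conn(a,d) via R2 from blue(a,g), cites(g,d)
round 1: derive conn(b,d) via R2 from blue(b,a), cites(a,d)
round 1: derive conn(b,h) via R2 from blue(b,a), cites(a,h)
round 1: derive conn(d,d) via R2 from blue(d,a), cites(a,d)
round 1: derive conn(d,h) via R2 from blue(d,a), cites(a,h)
round 1: derive conn(i,a) via R2 from blue(i,j), cites(j,a)
round 1: derive conn(i,i) via R2 from blue(i,j), cites(j,i)
round 1: derive conn(j,i) via R2 from blue(j,h), cites(h,i)
round 2: derive conn(a,a) via R1 from conn(a,d), conn(d,a)
round 2: derive conn(a,f) via R1 from conn(a,g), conn(g,f)
round 2: derive conn(a,h) via R1 from conn(a,d), conn(d,h)
round 2: derive conn(b,b) via R1 from conn(b,h), conn(h,b)
round 2: derive conn(b,g) via R1 from conn(b,a), conn(a,g)
round 2: derive conn(b,i) via R1 from conn(b,h), conn(h,i)
round 2: derive conn(d,b) via R1 from conn(d,h), conn(h,b)
round 2: derive conn(d,g) via R1 from conn(d,a), conn(a,g)
round 2: derive conn(d,i) via R1 from conn(d,h), conn(h,i)
round 2: derive conn(h,a) via R1 from conn(h,b), conn(b,a)
round 2: derive conn(h,d) via R1 from conn(h,b), conn(b,d)
round 2: derive conn(h,f) via R1 from conn(h,i), conn(i,f)
round 2: derive conn(h,h) via R1 from conn(h,b), conn(b,h)
round 2: derive conn(h,j) via R1 from conn(h,i), conn(i,j)
round 2: derive conn(i,d) via R1 from conn(i,a), conn(a,d)
round 2: derive conn(i,g) via R1 from conn(i,a), conn(a,g)
round 2: derive conn(i,h) via R1 from conn(i,j), conn(j,h)
round 2: derive conn(j,a) via R1 from conn(j,i), conn(i,a)
round 2: derive conn(j,b) via R1 from conn(j,h), conn(h,b)
round 2: derive conn(j,f) via R1 from conn(j,i), conn(i,f)
round 2: derive conn(j,j) via R1 from conn(j,i), conn(i,j)
round 3: derive conn(a,b) via R1 from conn(a,d), conn(d,b)
round 3: derive conn(a,i) via R1 from conn(a,d), conn(d,i)
round 3: derive conn(a,j) via R1 from conn(a,h), conn(h,j)
round 3: derive conn(b,f) via R1 from conn(b,a), conn(a,f)
round 3: derive conn(b,j) via R1 from conn(b,h), conn(h,j)
round 3: derive conn(d,f) via R1 from conn(d,a), conn(a,f)
round 3: derive conn(d,j) via R1 from conn(d,h), conn(h,j)
round 3: derive conn(h,g) via R1 from conn(h,a), conn(a,g)
round 3: derive conn(i,b) via R1 from conn(i,d), conn(d,b)
round 3: derive conn(j,d) via R1 from conn(j,a), conn(a,d)
round 3: derive conn(j,g) via R1 from conn(j,a), conn(a,g)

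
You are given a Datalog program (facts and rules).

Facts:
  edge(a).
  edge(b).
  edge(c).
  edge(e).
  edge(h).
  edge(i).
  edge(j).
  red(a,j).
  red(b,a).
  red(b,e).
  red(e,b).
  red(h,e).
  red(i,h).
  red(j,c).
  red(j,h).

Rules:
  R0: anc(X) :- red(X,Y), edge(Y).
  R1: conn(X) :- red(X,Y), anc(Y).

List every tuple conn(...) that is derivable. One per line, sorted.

round 1: derive anc(a) via R0 from red(a,j), edge(j)
round 1: derive anc(b) via R0 from red(b,a), edge(a)
round 1: derive anc(e) via R0 from red(e,b), edge(b)
round 1: derive anc(h) via R0 from red(h,e), edge(e)
round 1: derive anc(i) via R0 from red(i,h), edge(h)
round 1: derive anc(j) via R0 from red(j,c), edge(c)
round 2: derive conn(a) via R1 from red(a,j), anc(j)
round 2: derive conn(b) via R1 from red(b,a), anc(a)
round 2: derive conn(e) via R1 from red(e,b), anc(b)
round 2: derive conn(h) via R1 from red(h,e), anc(e)
round 2: derive conn(i) via R1 from red(i,h), anc(h)
round 2: derive conn(j) via R1 from red(j,h), anc(h)

conn(a)
conn(b)
conn(e)
conn(h)
conn(i)
conn(j)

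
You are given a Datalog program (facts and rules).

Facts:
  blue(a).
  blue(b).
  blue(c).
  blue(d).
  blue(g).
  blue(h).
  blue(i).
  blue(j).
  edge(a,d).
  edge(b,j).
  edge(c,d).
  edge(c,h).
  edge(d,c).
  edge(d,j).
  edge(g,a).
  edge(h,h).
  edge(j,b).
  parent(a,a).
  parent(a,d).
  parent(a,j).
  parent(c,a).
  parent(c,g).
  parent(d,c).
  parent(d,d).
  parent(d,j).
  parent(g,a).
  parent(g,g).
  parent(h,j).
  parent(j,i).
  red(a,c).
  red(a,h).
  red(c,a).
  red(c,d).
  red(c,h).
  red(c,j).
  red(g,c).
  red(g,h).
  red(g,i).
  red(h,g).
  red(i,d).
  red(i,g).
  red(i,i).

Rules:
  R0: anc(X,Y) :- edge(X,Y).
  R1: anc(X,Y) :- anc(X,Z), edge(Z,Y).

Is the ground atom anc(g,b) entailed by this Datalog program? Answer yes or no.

round 1: derive anc(a,d) via R0 from edge(a,d)
round 1: derive anc(b,j) via R0 from edge(b,j)
round 1: derive anc(c,d) via R0 from edge(c,d)
round 1: derive anc(c,h) via R0 from edge(c,h)
round 1: derive anc(d,c) via R0 from edge(d,c)
round 1: derive anc(d,j) via R0 from edge(d,j)
round 1: derive anc(g,a) via R0 from edge(g,a)
round 1: derive anc(h,h) via R0 from edge(h,h)
round 1: derive anc(j,b) via R0 from edge(j,b)
round 2: derive anc(a,c) via R1 from anc(a,d), edge(d,c)
round 2: derive anc(a,j) via R1 from anc(a,d), edge(d,j)
round 2: derive anc(b,b) via R1 from anc(b,j), edge(j,b)
round 2: derive anc(c,c) via R1 from anc(c,d), edge(d,c)
round 2: derive anc(c,j) via R1 from anc(c,d), edge(d,j)
round 2: derive anc(d,b) via R1 from anc(d,j), edge(j,b)
round 2: derive anc(d,d) via R1 from anc(d,c), edge(c,d)
round 2: derive anc(d,h) via R1 from anc(d,c), edge(c,h)
round 2: derive anc(g,d) via R1 from anc(g,a), edge(a,d)
round 2: derive anc(j,j) via R1 from anc(j,b), edge(b,j)
round 3: derive anc(a,b) via R1 from anc(a,j), edge(j,b)
round 3: derive anc(a,h) via R1 from anc(a,c), edge(c,h)
round 3: derive anc(c,b) via R1 from anc(c,j), edge(j,b)
round 3: derive anc(g,c) via R1 from anc(g,d), edge(d,c)
round 3: derive anc(g,j) via R1 from anc(g,d), edge(d,j)
round 4: derive anc(g,b) via R1 from anc(g,j), edge(j,b)
round 4: derive anc(g,h) via R1 from anc(g,c), edge(c,h)

yes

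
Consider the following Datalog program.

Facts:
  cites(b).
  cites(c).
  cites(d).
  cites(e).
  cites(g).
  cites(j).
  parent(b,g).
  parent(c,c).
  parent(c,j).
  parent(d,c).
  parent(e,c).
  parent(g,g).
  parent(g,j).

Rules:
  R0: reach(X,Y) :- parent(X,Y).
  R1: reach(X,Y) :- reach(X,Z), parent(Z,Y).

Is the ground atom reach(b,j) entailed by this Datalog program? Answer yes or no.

round 1: derive reach(b,g) via R0 from parent(b,g)
round 1: derive reach(c,c) via R0 from parent(c,c)
round 1: derive reach(c,j) via R0 from parent(c,j)
round 1: derive reach(d,c) via R0 from parent(d,c)
round 1: derive reach(e,c) via R0 from parent(e,c)
round 1: derive reach(g,g) via R0 from parent(g,g)
round 1: derive reach(g,j) via R0 from parent(g,j)
round 2: derive reach(b,j) via R1 from reach(b,g), parent(g,j)
round 2: derive reach(d,j) via R1 from reach(d,c), parent(c,j)
round 2: derive reach(e,j) via R1 from reach(e,c), parent(c,j)

yes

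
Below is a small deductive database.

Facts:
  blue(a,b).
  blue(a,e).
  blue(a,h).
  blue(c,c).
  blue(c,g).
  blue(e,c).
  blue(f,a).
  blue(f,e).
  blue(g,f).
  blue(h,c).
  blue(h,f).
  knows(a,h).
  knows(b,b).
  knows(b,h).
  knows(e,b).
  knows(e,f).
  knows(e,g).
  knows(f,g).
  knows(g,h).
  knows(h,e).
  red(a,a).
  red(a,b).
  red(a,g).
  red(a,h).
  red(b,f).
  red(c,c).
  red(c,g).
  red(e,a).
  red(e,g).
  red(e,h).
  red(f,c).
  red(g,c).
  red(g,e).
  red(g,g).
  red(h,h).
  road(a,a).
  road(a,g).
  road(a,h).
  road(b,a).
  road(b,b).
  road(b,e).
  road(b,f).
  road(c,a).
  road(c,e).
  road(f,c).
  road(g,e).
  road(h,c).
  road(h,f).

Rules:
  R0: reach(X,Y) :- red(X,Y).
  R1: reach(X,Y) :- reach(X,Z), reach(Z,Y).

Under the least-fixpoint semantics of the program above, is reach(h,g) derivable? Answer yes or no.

round 1: derive reach(a,a) via R0 from red(a,a)
round 1: derive reach(a,b) via R0 from red(a,b)
round 1: derive reach(a,g) via R0 from red(a,g)
round 1: derive reach(a,h) via R0 from red(a,h)
round 1: derive reach(b,f) via R0 from red(b,f)
round 1: derive reach(c,c) via R0 from red(c,c)
round 1: derive reach(c,g) via R0 from red(c,g)
round 1: derive reach(e,a) via R0 from red(e,a)
round 1: derive reach(e,g) via R0 from red(e,g)
round 1: derive reach(e,h) via R0 from red(e,h)
round 1: derive reach(f,c) via R0 from red(f,c)
round 1: derive reach(g,c) via R0 from red(g,c)
round 1: derive reach(g,e) via R0 from red(g,e)
round 1: derive reach(g,g) via R0 from red(g,g)
round 1: derive reach(h,h) via R0 from red(h,h)
round 2: derive reach(a,c) via R1 from reach(a,g), reach(g,c)
round 2: derive reach(a,e) via R1 from reach(a,g), reach(g,e)
round 2: derive reach(a,f) via R1 from reach(a,b), reach(b,f)
round 2: derive reach(b,c) via R1 from reach(b,f), reach(f,c)
round 2: derive reach(c,e) via R1 from reach(c,g), reach(g,e)
round 2: derive reach(e,b) via R1 from reach(e,a), reach(a,b)
round 2: derive reach(e,c) via R1 from reach(e,g), reach(g,c)
round 2: derive reach(e,e) via R1 from reach(e,g), reach(g,e)
round 2: derive reach(f,g) via R1 from reach(f,c), reach(c,g)
round 2: derive reach(g,a) via R1 from reach(g,e), reach(e,a)
round 2: derive reach(g,h) via R1 from reach(g,e), reach(e,h)
round 3: derive reach(b,e) via R1 from reach(b,c), reach(c,e)
round 3: derive reach(b,g) via R1 from reach(b,c), reach(c,g)
round 3: derive reach(c,a) via R1 from reach(c,e), reach(e,a)
round 3: derive reach(c,b) via R1 from reach(c,e), reach(e,b)
round 3: derive reach(c,h) via R1 from reach(c,e), reach(e,h)
round 3: derive reach(e,f) via R1 from reach(e,a), reach(a,f)
round 3: derive reach(f,a) via R1 from reach(f,g), reach(g,a)
round 3: derive reach(f,e) via R1 from reach(f,c), reach(c,e)
round 3: derive reach(f,h) via R1 from reach(f,g), reach(g,h)
round 3: derive reach(g,b) via R1 from reach(g,a), reach(a,b)
round 3: derive reach(g,f) via R1 from reach(g,a), reach(a,f)
round 4: derive reach(b,a) via R1 from reach(b,c), reach(c,a)
round 4: derive reach(b,b) via R1 from reach(b,c), reach(c,b)
round 4: derive reach(b,h) via R1 from reach(b,c), reach(c,h)
round 4: derive reach(c,f) via R1 from reach(c,a), reach(a,f)
round 4: derive reach(f,b) via R1 from reach(f,a), reach(a,b)
round 4: derive reach(f,f) via R1 from reach(f,a), reach(a,f)

no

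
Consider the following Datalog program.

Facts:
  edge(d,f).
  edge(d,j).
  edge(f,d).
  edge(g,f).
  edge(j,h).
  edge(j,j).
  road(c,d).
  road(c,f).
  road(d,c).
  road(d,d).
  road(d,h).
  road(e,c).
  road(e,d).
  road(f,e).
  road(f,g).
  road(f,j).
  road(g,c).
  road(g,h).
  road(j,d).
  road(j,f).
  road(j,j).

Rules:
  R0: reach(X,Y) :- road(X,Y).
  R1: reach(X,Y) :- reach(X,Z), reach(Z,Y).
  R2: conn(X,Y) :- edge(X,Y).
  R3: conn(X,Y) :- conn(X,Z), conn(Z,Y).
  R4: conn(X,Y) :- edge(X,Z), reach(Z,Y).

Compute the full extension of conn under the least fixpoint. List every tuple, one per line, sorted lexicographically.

conn(d,c)
conn(d,d)
conn(d,e)
conn(d,f)
conn(d,g)
conn(d,h)
conn(d,j)
conn(f,c)
conn(f,d)
conn(f,e)
conn(f,f)
conn(f,g)
conn(f,h)
conn(f,j)
conn(g,c)
conn(g,d)
conn(g,e)
conn(g,f)
conn(g,g)
conn(g,h)
conn(g,j)
conn(j,c)
conn(j,d)
conn(j,e)
conn(j,f)
conn(j,g)
conn(j,h)
conn(j,j)

round 1: derive reach(c,d) via R0 from road(c,d)
round 1: derive reach(c,f) via R0 from road(c,f)
round 1: derive reach(d,c) via R0 from road(d,c)
round 1: derive reach(d,d) via R0 from road(d,d)
round 1: derive reach(d,h) via R0 from road(d,h)
round 1: derive reach(e,c) via R0 from road(e,c)
round 1: derive reach(e,d) via R0 from road(e,d)
round 1: derive reach(f,e) via R0 from road(f,e)
round 1: derive reach(f,g) via R0 from road(f,g)
round 1: derive reach(f,j) via R0 from road(f,j)
round 1: derive reach(g,c) via R0 from road(g,c)
round 1: derive reach(g,h) via R0 from road(g,h)
round 1: derive reach(j,d) via R0 from road(j,d)
round 1: derive reach(j,f) via R0 from road(j,f)
round 1: derive reach(j,j) via R0 from road(j,j)
round 1: derive conn(d,f) via R2 from edge(d,f)
round 1: derive conn(d,j) via R2 from edge(d,j)
round 1: derive conn(f,d) via R2 from edge(f,d)
round 1: derive conn(g,f) via R2 from edge(g,f)
round 1: derive conn(j,h) via R2 from edge(j,h)
round 1: derive conn(j,j) via R2 from edge(j,j)
round 2: derive reach(c,c) via R1 from reach(c,d), reach(d,c)
round 2: derive reach(c,e) via R1 from reach(c,f), reach(f,e)
round 2: derive reach(c,g) via R1 from reach(c,f), reach(f,g)
round 2: derive reach(c,h) via R1 from reach(c,d), reach(d,h)
round 2: derive reach(c,j) via R1 from reach(c,f), reach(f,j)
round 2: derive reach(d,f) via R1 from reach(d,c), reach(c,f)
round 2: derive reach(e,f) via R1 from reach(e,c), reach(c,f)
round 2: derive reach(e,h) via R1 from reach(e,d), reach(d,h)
round 2: derive reach(f,c) via R1 from reach(f,e), reach(e,c)
round 2: derive reach(f,d) via R1 from reach(f,e), reach(e,d)
round 2: derive reach(f,f) via R1 from reach(f,j), reach(j,f)
round 2: derive reach(f,h) via R1 from reach(f,g), reach(g,h)
round 2: derive reach(g,d) via R1 from reach(g,c), reach(c,d)
round 2: derive reach(g,f) via R1 from reach(g,c), reach(c,f)
round 2: derive reach(j,c) via R1 from reach(j,d), reach(d,c)
round 2: derive reach(j,e) via R1 from reach(j,f), reach(f,e)
round 2: derive reach(j,g) via R1 from reach(j,f), reach(f,g)
round 2: derive reach(j,h) via R1 from reach(j,d), reach(d,h)
round 2: derive conn(d,d) via R3 from conn(d,f), conn(f,d)
round 2: derive conn(d,h) via R3 from conn(d,j), conn(j,h)
round 2: derive conn(f,f) via R3 from conn(f,d), conn(d,f)
round 2: derive conn(f,j) via R3 from conn(f,d), conn(d,j)
round 2: derive conn(g,d) via R3 from conn(g,f), conn(f,d)
round 2: derive conn(d,e) via R4 from edge(d,f), reach(f,e)
round 2: derive conn(d,g) via R4 from edge(d,f), reach(f,g)
round 2: derive conn(f,c) via R4 from edge(f,d), reach(d,c)
round 2: derive conn(f,h) via R4 from edge(f,d), reach(d,h)
round 2: derive conn(g,e) via R4 from edge(g,f), reach(f,e)
round 2: derive conn(g,g) via R4 from edge(g,f), reach(f,g)
round 2: derive conn(g,j) via R4 from edge(g,f), reach(f,j)
round 2: derive conn(j,d) via R4 from edge(j,j), reach(j,d)
round 2: derive conn(j,f) via R4 from edge(j,j), reach(j,f)
round 3: derive reach(d,e) via R1 from reach(d,c), reach(c,e)
round 3: derive reach(d,g) via R1 from reach(d,c), reach(c,g)
round 3: derive reach(d,j) via R1 from reach(d,c), reach(c,j)
round 3: derive reach(e,e) via R1 from reach(e,c), reach(c,e)
round 3: derive reach(e,g) via R1 from reach(e,c), reach(c,g)
round 3: derive reach(e,j) via R1 from reach(e,c), reach(c,j)
round 3: derive reach(g,e) via R1 from reach(g,c), reach(c,e)
round 3: derive reach(g,g) via R1 from reach(g,c), reach(c,g)
round 3: derive reach(g,j) via R1 from reach(g,c), reach(c,j)
round 3: derive conn(d,c) via R3 from conn(d,f), conn(f,c)
round 3: derive conn(f,e) via R3 from conn(f,d), conn(d,e)
round 3: derive conn(f,g) via R3 from conn(f,d), conn(d,g)
round 3: derive conn(g,c) via R3 from conn(g,f), conn(f,c)
round 3: derive conn(g,h) via R3 from conn(g,d), conn(d,h)
round 3: derive conn(j,c) via R3 from conn(j,f), conn(f,c)
round 3: derive conn(j,e) via R3 from conn(j,d), conn(d,e)
round 3: derive conn(j,g) via R3 from conn(j,d), conn(d,g)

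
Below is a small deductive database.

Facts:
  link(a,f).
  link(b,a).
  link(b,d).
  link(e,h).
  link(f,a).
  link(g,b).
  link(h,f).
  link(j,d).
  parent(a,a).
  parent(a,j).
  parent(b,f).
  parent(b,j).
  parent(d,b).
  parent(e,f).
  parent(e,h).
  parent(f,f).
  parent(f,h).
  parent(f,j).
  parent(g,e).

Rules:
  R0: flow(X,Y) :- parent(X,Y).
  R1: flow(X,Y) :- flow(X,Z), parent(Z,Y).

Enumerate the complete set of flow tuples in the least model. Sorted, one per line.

flow(a,a)
flow(a,j)
flow(b,f)
flow(b,h)
flow(b,j)
flow(d,b)
flow(d,f)
flow(d,h)
flow(d,j)
flow(e,f)
flow(e,h)
flow(e,j)
flow(f,f)
flow(f,h)
flow(f,j)
flow(g,e)
flow(g,f)
flow(g,h)
flow(g,j)

round 1: derive flow(a,a) via R0 from parent(a,a)
round 1: derive flow(a,j) via R0 from parent(a,j)
round 1: derive flow(b,f) via R0 from parent(b,f)
round 1: derive flow(b,j) via R0 from parent(b,j)
round 1: derive flow(d,b) via R0 from parent(d,b)
round 1: derive flow(e,f) via R0 from parent(e,f)
round 1: derive flow(e,h) via R0 from parent(e,h)
round 1: derive flow(f,f) via R0 from parent(f,f)
round 1: derive flow(f,h) via R0 from parent(f,h)
round 1: derive flow(f,j) via R0 from parent(f,j)
round 1: derive flow(g,e) via R0 from parent(g,e)
round 2: derive flow(b,h) via R1 from flow(b,f), parent(f,h)
round 2: derive flow(d,f) via R1 from flow(d,b), parent(b,f)
round 2: derive flow(d,j) via R1 from flow(d,b), parent(b,j)
round 2: derive flow(e,j) via R1 from flow(e,f), parent(f,j)
round 2: derive flow(g,f) via R1 from flow(g,e), parent(e,f)
round 2: derive flow(g,h) via R1 from flow(g,e), parent(e,h)
round 3: derive flow(d,h) via R1 from flow(d,f), parent(f,h)
round 3: derive flow(g,j) via R1 from flow(g,f), parent(f,j)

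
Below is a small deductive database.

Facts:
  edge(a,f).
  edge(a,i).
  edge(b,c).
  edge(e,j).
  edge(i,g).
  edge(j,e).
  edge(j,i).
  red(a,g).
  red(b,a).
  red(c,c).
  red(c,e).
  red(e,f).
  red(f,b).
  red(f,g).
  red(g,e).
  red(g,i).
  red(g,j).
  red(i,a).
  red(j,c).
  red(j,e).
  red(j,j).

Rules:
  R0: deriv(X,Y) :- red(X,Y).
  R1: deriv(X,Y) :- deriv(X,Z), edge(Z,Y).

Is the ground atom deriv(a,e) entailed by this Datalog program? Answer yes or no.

no

round 1: derive deriv(a,g) via R0 from red(a,g)
round 1: derive deriv(b,a) via R0 from red(b,a)
round 1: derive deriv(c,c) via R0 from red(c,c)
round 1: derive deriv(c,e) via R0 from red(c,e)
round 1: derive deriv(e,f) via R0 from red(e,f)
round 1: derive deriv(f,b) via R0 from red(f,b)
round 1: derive deriv(f,g) via R0 from red(f,g)
round 1: derive deriv(g,e) via R0 from red(g,e)
round 1: derive deriv(g,i) via R0 from red(g,i)
round 1: derive deriv(g,j) via R0 from red(g,j)
round 1: derive deriv(i,a) via R0 from red(i,a)
round 1: derive deriv(j,c) via R0 from red(j,c)
round 1: derive deriv(j,e) via R0 from red(j,e)
round 1: derive deriv(j,j) via R0 from red(j,j)
round 2: derive deriv(b,f) via R1 from deriv(b,a), edge(a,f)
round 2: derive deriv(b,i) via R1 from deriv(b,a), edge(a,i)
round 2: derive deriv(c,j) via R1 from deriv(c,e), edge(e,j)
round 2: derive deriv(f,c) via R1 from deriv(f,b), edge(b,c)
round 2: derive deriv(g,g) via R1 from deriv(g,i), edge(i,g)
round 2: derive deriv(i,f) via R1 from deriv(i,a), edge(a,f)
round 2: derive deriv(i,i) via R1 from deriv(i,a), edge(a,i)
round 2: derive deriv(j,i) via R1 from deriv(j,j), edge(j,i)
round 3: derive deriv(b,g) via R1 from deriv(b,i), edge(i,g)
round 3: derive deriv(c,i) via R1 from deriv(c,j), edge(j,i)
round 3: derive deriv(i,g) via R1 from deriv(i,i), edge(i,g)
round 3: derive deriv(j,g) via R1 from deriv(j,i), edge(i,g)
round 4: derive deriv(c,g) via R1 from deriv(c,i), edge(i,g)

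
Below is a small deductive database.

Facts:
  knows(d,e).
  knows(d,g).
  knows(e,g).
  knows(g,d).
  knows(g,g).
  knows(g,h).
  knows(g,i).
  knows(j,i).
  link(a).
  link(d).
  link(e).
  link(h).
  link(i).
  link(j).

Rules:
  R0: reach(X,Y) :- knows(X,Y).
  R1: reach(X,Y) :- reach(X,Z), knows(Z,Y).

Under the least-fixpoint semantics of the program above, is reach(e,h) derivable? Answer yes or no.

yes

round 1: derive reach(d,e) via R0 from knows(d,e)
round 1: derive reach(d,g) via R0 from knows(d,g)
round 1: derive reach(e,g) via R0 from knows(e,g)
round 1: derive reach(g,d) via R0 from knows(g,d)
round 1: derive reach(g,g) via R0 from knows(g,g)
round 1: derive reach(g,h) via R0 from knows(g,h)
round 1: derive reach(g,i) via R0 from knows(g,i)
round 1: derive reach(j,i) via R0 from knows(j,i)
round 2: derive reach(d,d) via R1 from reach(d,g), knows(g,d)
round 2: derive reach(d,h) via R1 from reach(d,g), knows(g,h)
round 2: derive reach(d,i) via R1 from reach(d,g), knows(g,i)
round 2: derive reach(e,d) via R1 from reach(e,g), knows(g,d)
round 2: derive reach(e,h) via R1 from reach(e,g), knows(g,h)
round 2: derive reach(e,i) via R1 from reach(e,g), knows(g,i)
round 2: derive reach(g,e) via R1 from reach(g,d), knows(d,e)
round 3: derive reach(e,e) via R1 from reach(e,d), knows(d,e)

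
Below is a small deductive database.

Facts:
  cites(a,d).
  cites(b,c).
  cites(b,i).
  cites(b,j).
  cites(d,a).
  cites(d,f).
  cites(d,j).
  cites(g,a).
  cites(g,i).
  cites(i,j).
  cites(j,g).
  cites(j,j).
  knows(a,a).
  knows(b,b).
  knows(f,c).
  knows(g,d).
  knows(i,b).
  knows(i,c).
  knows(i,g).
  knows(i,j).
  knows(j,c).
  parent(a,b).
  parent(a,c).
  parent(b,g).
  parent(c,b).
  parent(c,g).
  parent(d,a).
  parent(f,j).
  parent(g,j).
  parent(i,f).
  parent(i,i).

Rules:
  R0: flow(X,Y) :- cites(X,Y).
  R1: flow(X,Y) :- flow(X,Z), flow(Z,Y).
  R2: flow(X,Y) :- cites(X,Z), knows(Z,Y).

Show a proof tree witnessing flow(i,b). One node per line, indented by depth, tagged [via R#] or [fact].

round 1: derive flow(a,d) via R0 from cites(a,d)
round 1: derive flow(b,c) via R0 from cites(b,c)
round 1: derive flow(b,i) via R0 from cites(b,i)
round 1: derive flow(b,j) via R0 from cites(b,j)
round 1: derive flow(d,a) via R0 from cites(d,a)
round 1: derive flow(d,f) via R0 from cites(d,f)
round 1: derive flow(d,j) via R0 from cites(d,j)
round 1: derive flow(g,a) via R0 from cites(g,a)
round 1: derive flow(g,i) via R0 from cites(g,i)
round 1: derive flow(i,j) via R0 from cites(i,j)
round 1: derive flow(j,g) via R0 from cites(j,g)
round 1: derive flow(j,j) via R0 from cites(j,j)
round 1: derive flow(b,b) via R2 from cites(b,i), knows(i,b)
round 1: derive flow(b,g) via R2 from cites(b,i), knows(i,g)
round 1: derive flow(d,c) via R2 from cites(d,f), knows(f,c)
round 1: derive flow(g,b) via R2 from cites(g,i), knows(i,b)
round 1: derive flow(g,c) via R2 from cites(g,i), knows(i,c)
round 1: derive flow(g,g) via R2 from cites(g,i), knows(i,g)
round 1: derive flow(g,j) via R2 from cites(g,i), knows(i,j)
round 1: derive flow(i,c) via R2 from cites(i,j), knows(j,c)
round 1: derive flow(j,c) via R2 from cites(j,j), knows(j,c)
round 1: derive flow(j,d) via R2 from cites(j,g), knows(g,d)
round 2: derive flow(a,a) via R1 from flow(a,d), flow(d,a)
round 2: derive flow(a,c) via R1 from flow(a,d), flow(d,c)
round 2: derive flow(a,f) via R1 from flow(a,d), flow(d,f)
round 2: derive flow(a,j) via R1 from flow(a,d), flow(d,j)
round 2: derive flow(b,a) via R1 from flow(b,g), flow(g,a)
round 2: derive flow(b,d) via R1 from flow(b,j), flow(j,d)
round 2: derive flow(d,d) via R1 from flow(d,a), flow(a,d)
round 2: derive flow(d,g) via R1 from flow(d,j), flow(j,g)
round 2: derive flow(g,d) via R1 from flow(g,a), flow(a,d)
round 2: derive flow(i,d) via R1 from flow(i,j), flow(j,d)
round 2: derive flow(i,g) via R1 from flow(i,j), flow(j,g)
round 2: derive flow(j,a) via R1 from flow(j,d), flow(d,a)
round 2: derive flow(j,b) via R1 from flow(j,g), flow(g,b)
round 2: derive flow(j,f) via R1 from flow(j,d), flow(d,f)
round 2: derive flow(j,i) via R1 from flow(j,g), flow(g,i)
round 3: derive flow(a,b) via R1 from flow(a,j), flow(j,b)
round 3: derive flow(a,g) via R1 from flow(a,d), flow(d,g)
round 3: derive flow(a,i) via R1 from flow(a,j), flow(j,i)
round 3: derive flow(b,f) via R1 from flow(b,a), flow(a,f)
round 3: derive flow(d,b) via R1 from flow(d,g), flow(g,b)
round 3: derive flow(d,i) via R1 from flow(d,g), flow(g,i)
round 3: derive flow(g,f) via R1 from flow(g,a), flow(a,f)
round 3: derive flow(i,a) via R1 from flow(i,d), flow(d,a)
round 3: derive flow(i,b) via R1 from flow(i,g), flow(g,b)
round 3: derive flow(i,f) via R1 from flow(i,d), flow(d,f)
round 3: derive flow(i,i) via R1 from flow(i,g), flow(g,i)

flow(i,b)  [via R1]
  flow(i,g)  [via R1]
    flow(i,j)  [via R0]
      cites(i,j)  [fact]
    flow(j,g)  [via R0]
      cites(j,g)  [fact]
  flow(g,b)  [via R2]
    cites(g,i)  [fact]
    knows(i,b)  [fact]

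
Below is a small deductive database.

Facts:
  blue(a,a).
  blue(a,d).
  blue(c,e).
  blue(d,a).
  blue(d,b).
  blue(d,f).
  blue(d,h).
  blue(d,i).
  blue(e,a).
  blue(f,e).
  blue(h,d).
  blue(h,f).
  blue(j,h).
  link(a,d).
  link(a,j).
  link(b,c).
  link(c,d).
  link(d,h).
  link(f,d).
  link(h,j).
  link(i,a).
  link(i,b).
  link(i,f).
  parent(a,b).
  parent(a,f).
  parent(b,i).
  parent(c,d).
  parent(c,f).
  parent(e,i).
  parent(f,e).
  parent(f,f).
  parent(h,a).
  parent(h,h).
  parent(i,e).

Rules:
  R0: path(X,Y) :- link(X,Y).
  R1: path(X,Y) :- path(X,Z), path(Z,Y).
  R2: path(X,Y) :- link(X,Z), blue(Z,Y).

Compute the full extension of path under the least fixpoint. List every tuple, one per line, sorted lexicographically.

round 1: derive path(a,d) via R0 from link(a,d)
round 1: derive path(a,j) via R0 from link(a,j)
round 1: derive path(b,c) via R0 from link(b,c)
round 1: derive path(c,d) via R0 from link(c,d)
round 1: derive path(d,h) via R0 from link(d,h)
round 1: derive path(f,d) via R0 from link(f,d)
round 1: derive path(h,j) via R0 from link(h,j)
round 1: derive path(i,a) via R0 from link(i,a)
round 1: derive path(i,b) via R0 from link(i,b)
round 1: derive path(i,f) via R0 from link(i,f)
round 1: derive path(a,a) via R2 from link(a,d), blue(d,a)
round 1: derive path(a,b) via R2 from link(a,d), blue(d,b)
round 1: derive path(a,f) via R2 from link(a,d), blue(d,f)
round 1: derive path(a,h) via R2 from link(a,d), blue(d,h)
round 1: derive path(a,i) via R2 from link(a,d), blue(d,i)
round 1: derive path(b,e) via R2 from link(b,c), blue(c,e)
round 1: derive path(c,a) via R2 from link(c,d), blue(d,a)
round 1: derive path(c,b) via R2 from link(c,d), blue(d,b)
round 1: derive path(c,f) via R2 from link(c,d), blue(d,f)
round 1: derive path(c,h) via R2 from link(c,d), blue(d,h)
round 1: derive path(c,i) via R2 from link(c,d), blue(d,i)
round 1: derive path(d,d) via R2 from link(d,h), blue(h,d)
round 1: derive path(d,f) via R2 from link(d,h), blue(h,f)
round 1: derive path(f,a) via R2 from link(f,d), blue(d,a)
round 1: derive path(f,b) via R2 from link(f,d), blue(d,b)
round 1: derive path(f,f) via R2 from link(f,d), blue(d,f)
round 1: derive path(f,h) via R2 from link(f,d), blue(d,h)
round 1: derive path(f,i) via R2 from link(f,d), blue(d,i)
round 1: derive path(h,h) via R2 from link(h,j), blue(j,h)
round 1: derive path(i,d) via R2 from link(i,a), blue(a,d)
round 1: derive path(i,e) via R2 from link(i,f), blue(f,e)
round 2: derive path(a,c) via R1 from path(a,b), path(b,c)
round 2: derive path(a,e) via R1 from path(a,b), path(b,e)
round 2: derive path(b,a) via R1 from path(b,c), path(c,a)
round 2: derive path(b,b) via R1 from path(b,c), path(c,b)
round 2: derive path(b,d) via R1 from path(b,c), path(c,d)
round 2: derive path(b,f) via R1 from path(b,c), path(c,f)
round 2: derive path(b,h) via R1 from path(b,c), path(c,h)
round 2: derive path(b,i) via R1 from path(b,c), path(c,i)
round 2: derive path(c,c) via R1 from path(c,b), path(b,c)
round 2: derive path(c,e) via R1 from path(c,b), path(b,e)
round 2: derive path(c,j) via R1 from path(c,a), path(a,j)
round 2: derive path(d,a) via R1 from path(d,f), path(f,a)
round 2: derive path(d,b) via R1 from path(d,f), path(f,b)
round 2: derive path(d,i) via R1 from path(d,f), path(f,i)
round 2: derive path(d,j) via R1 from path(d,h), path(h,j)
round 2: derive path(f,c) via R1 from path(f,b), path(b,c)
round 2: derive path(f,e) via R1 from path(f,b), path(b,e)
round 2: derive path(f,j) via R1 from path(f,a), path(a,j)
round 2: derive path(i,c) via R1 from path(i,b), path(b,c)
round 2: derive path(i,h) via R1 from path(i,a), path(a,h)
round 2: derive path(i,i) via R1 from path(i,a), path(a,i)
round 2: derive path(i,j) via R1 from path(i,a), path(a,j)
round 3: derive path(b,j) via R1 from path(b,a), path(a,j)
round 3: derive path(d,c) via R1 from path(d,a), path(a,c)
round 3: derive path(d,e) via R1 from path(d,a), path(a,e)

path(a,a)
path(a,b)
path(a,c)
path(a,d)
path(a,e)
path(a,f)
path(a,h)
path(a,i)
path(a,j)
path(b,a)
path(b,b)
path(b,c)
path(b,d)
path(b,e)
path(b,f)
path(b,h)
path(b,i)
path(b,j)
path(c,a)
path(c,b)
path(c,c)
path(c,d)
path(c,e)
path(c,f)
path(c,h)
path(c,i)
path(c,j)
path(d,a)
path(d,b)
path(d,c)
path(d,d)
path(d,e)
path(d,f)
path(d,h)
path(d,i)
path(d,j)
path(f,a)
path(f,b)
path(f,c)
path(f,d)
path(f,e)
path(f,f)
path(f,h)
path(f,i)
path(f,j)
path(h,h)
path(h,j)
path(i,a)
path(i,b)
path(i,c)
path(i,d)
path(i,e)
path(i,f)
path(i,h)
path(i,i)
path(i,j)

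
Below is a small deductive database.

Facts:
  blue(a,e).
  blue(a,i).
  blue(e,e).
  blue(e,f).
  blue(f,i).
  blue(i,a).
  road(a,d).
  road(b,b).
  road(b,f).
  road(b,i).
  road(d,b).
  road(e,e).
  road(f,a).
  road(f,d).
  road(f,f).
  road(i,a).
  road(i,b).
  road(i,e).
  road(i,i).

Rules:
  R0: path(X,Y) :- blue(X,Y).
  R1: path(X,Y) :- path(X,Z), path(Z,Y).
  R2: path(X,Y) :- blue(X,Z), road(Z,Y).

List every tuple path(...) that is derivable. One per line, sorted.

path(a,a)
path(a,b)
path(a,d)
path(a,e)
path(a,f)
path(a,i)
path(e,a)
path(e,b)
path(e,d)
path(e,e)
path(e,f)
path(e,i)
path(f,a)
path(f,b)
path(f,d)
path(f,e)
path(f,f)
path(f,i)
path(i,a)
path(i,b)
path(i,d)
path(i,e)
path(i,f)
path(i,i)

round 1: derive path(a,e) via R0 from blue(a,e)
round 1: derive path(a,i) via R0 from blue(a,i)
round 1: derive path(e,e) via R0 from blue(e,e)
round 1: derive path(e,f) via R0 from blue(e,f)
round 1: derive path(f,i) via R0 from blue(f,i)
round 1: derive path(i,a) via R0 from blue(i,a)
round 1: derive path(a,a) via R2 from blue(a,i), road(i,a)
round 1: derive path(a,b) via R2 from blue(a,i), road(i,b)
round 1: derive path(e,a) via R2 from blue(e,f), road(f,a)
round 1: derive path(e,d) via R2 from blue(e,f), road(f,d)
round 1: derive path(f,a) via R2 from blue(f,i), road(i,a)
round 1: derive path(f,b) via R2 from blue(f,i), road(i,b)
round 1: derive path(f,e) via R2 from blue(f,i), road(i,e)
round 1: derive path(i,d) via R2 from blue(i,a), road(a,d)
round 2: derive path(a,d) via R1 from path(a,e), path(e,d)
round 2: derive path(a,f) via R1 from path(a,e), path(e,f)
round 2: derive path(e,b) via R1 from path(e,a), path(a,b)
round 2: derive path(e,i) via R1 from path(e,a), path(a,i)
round 2: derive path(f,d) via R1 from path(f,e), path(e,d)
round 2: derive path(f,f) via R1 from path(f,e), path(e,f)
round 2: derive path(i,b) via R1 from path(i,a), path(a,b)
round 2: derive path(i,e) via R1 from path(i,a), path(a,e)
round 2: derive path(i,i) via R1 from path(i,a), path(a,i)
round 3: derive path(i,f) via R1 from path(i,a), path(a,f)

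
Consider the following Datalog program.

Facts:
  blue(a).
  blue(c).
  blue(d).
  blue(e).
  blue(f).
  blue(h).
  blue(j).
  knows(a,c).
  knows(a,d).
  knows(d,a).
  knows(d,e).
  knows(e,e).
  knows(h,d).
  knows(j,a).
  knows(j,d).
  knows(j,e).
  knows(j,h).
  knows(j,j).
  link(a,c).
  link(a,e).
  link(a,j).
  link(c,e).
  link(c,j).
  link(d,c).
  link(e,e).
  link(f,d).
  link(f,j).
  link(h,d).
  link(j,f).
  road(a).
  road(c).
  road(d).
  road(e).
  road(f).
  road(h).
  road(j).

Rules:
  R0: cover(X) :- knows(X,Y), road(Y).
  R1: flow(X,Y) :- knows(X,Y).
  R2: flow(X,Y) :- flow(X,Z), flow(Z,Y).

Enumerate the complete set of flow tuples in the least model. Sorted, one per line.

round 1: derive flow(a,c) via R1 from knows(a,c)
round 1: derive flow(a,d) via R1 from knows(a,d)
round 1: derive flow(d,a) via R1 from knows(d,a)
round 1: derive flow(d,e) via R1 from knows(d,e)
round 1: derive flow(e,e) via R1 from knows(e,e)
round 1: derive flow(h,d) via R1 from knows(h,d)
round 1: derive flow(j,a) via R1 from knows(j,a)
round 1: derive flow(j,d) via R1 from knows(j,d)
round 1: derive flow(j,e) via R1 from knows(j,e)
round 1: derive flow(j,h) via R1 from knows(j,h)
round 1: derive flow(j,j) via R1 from knows(j,j)
round 2: derive flow(a,a) via R2 from flow(a,d), flow(d,a)
round 2: derive flow(a,e) via R2 from flow(a,d), flow(d,e)
round 2: derive flow(d,c) via R2 from flow(d,a), flow(a,c)
round 2: derive flow(d,d) via R2 from flow(d,a), flow(a,d)
round 2: derive flow(h,a) via R2 from flow(h,d), flow(d,a)
round 2: derive flow(h,e) via R2 from flow(h,d), flow(d,e)
round 2: derive flow(j,c) via R2 from flow(j,a), flow(a,c)
round 3: derive flow(h,c) via R2 from flow(h,a), flow(a,c)

flow(a,a)
flow(a,c)
flow(a,d)
flow(a,e)
flow(d,a)
flow(d,c)
flow(d,d)
flow(d,e)
flow(e,e)
flow(h,a)
flow(h,c)
flow(h,d)
flow(h,e)
flow(j,a)
flow(j,c)
flow(j,d)
flow(j,e)
flow(j,h)
flow(j,j)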